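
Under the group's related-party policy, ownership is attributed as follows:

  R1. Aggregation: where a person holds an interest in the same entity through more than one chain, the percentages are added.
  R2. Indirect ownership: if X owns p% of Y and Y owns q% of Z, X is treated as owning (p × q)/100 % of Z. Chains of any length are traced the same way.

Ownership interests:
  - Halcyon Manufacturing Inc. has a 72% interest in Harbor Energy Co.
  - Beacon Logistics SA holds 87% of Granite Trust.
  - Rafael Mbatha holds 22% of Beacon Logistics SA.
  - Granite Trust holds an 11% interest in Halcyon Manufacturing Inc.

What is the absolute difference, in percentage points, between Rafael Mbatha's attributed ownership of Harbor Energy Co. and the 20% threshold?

18.484112

Chain via Beacon Logistics SA → Granite Trust → Halcyon Manufacturing Inc. (R2): 22% × 87% × 11% × 72% = 1.515888% of Harbor Energy Co.
1.515888% falls short of the 20% threshold by 18.484112 percentage points.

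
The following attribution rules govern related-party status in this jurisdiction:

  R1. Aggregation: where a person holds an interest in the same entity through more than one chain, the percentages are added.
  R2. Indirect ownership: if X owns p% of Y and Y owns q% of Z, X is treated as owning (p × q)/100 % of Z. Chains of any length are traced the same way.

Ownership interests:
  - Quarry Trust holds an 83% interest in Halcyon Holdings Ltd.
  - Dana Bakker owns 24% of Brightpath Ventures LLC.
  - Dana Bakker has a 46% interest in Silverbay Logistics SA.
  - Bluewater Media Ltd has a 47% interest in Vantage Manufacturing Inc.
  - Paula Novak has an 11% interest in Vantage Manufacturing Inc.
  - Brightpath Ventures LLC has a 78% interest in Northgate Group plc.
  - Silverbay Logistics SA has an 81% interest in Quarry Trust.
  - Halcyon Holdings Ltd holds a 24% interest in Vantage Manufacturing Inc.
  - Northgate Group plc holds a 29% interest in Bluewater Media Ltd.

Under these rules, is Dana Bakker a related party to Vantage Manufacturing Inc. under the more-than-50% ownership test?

Chain via Silverbay Logistics SA → Quarry Trust → Halcyon Holdings Ltd (R2): 46% × 81% × 83% × 24% = 7.422192% of Vantage Manufacturing Inc.
Chain via Brightpath Ventures LLC → Northgate Group plc → Bluewater Media Ltd (R2): 24% × 78% × 29% × 47% = 2.551536% of Vantage Manufacturing Inc.
Aggregating (R1): 7.422192% + 2.551536% = 9.973728%.
9.973728% does not exceed the 50% threshold, so Dana is not a related party to Vantage Manufacturing Inc.

No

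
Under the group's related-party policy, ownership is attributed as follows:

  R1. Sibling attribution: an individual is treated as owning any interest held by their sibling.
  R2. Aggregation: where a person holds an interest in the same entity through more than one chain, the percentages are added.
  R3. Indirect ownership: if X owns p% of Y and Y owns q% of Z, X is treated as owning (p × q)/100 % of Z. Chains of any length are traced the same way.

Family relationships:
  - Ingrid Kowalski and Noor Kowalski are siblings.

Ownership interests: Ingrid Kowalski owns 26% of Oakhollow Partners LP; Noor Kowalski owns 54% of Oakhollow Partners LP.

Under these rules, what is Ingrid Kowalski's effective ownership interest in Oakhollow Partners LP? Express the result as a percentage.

By sibling attribution (R1), Ingrid Kowalski is treated as also owning Noor Kowalski's interest in Oakhollow Partners LP, giving 26% + 54% = 80%.
Direct interest in Oakhollow Partners LP: 80%.

80%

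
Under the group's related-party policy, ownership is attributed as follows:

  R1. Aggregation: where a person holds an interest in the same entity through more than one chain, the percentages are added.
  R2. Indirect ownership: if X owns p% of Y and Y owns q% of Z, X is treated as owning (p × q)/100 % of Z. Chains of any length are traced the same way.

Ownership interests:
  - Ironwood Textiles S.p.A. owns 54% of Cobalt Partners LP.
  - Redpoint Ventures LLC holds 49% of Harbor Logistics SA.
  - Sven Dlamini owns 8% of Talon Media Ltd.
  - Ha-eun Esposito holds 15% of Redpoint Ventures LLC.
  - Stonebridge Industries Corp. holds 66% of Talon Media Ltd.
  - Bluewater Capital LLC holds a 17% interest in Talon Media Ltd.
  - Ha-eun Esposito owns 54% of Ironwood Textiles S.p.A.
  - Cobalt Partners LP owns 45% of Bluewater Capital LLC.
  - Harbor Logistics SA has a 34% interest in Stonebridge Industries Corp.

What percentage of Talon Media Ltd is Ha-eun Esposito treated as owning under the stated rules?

Chain via Ironwood Textiles S.p.A. → Cobalt Partners LP → Bluewater Capital LLC (R2): 54% × 54% × 45% × 17% = 2.23074% of Talon Media Ltd.
Chain via Redpoint Ventures LLC → Harbor Logistics SA → Stonebridge Industries Corp. (R2): 15% × 49% × 34% × 66% = 1.64934% of Talon Media Ltd.
Aggregating (R1): 2.23074% + 1.64934% = 3.88008%.

3.88008%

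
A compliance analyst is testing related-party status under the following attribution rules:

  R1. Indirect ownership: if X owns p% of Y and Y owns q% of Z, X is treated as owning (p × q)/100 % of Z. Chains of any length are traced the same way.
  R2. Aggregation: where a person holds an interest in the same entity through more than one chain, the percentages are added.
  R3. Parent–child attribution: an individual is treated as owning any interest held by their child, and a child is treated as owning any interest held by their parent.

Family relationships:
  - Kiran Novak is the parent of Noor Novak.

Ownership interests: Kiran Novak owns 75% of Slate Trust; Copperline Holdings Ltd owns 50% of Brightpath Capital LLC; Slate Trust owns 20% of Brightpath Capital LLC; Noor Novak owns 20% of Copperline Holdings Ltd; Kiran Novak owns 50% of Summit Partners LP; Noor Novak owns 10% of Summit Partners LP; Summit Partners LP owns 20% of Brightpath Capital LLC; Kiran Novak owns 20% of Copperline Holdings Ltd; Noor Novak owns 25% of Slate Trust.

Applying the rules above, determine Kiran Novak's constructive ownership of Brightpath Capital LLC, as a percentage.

52%

By parent–child attribution (R3), Kiran Novak is treated as also owning Noor Novak's interest in Summit Partners LP, giving 50% + 10% = 60%.
By parent–child attribution (R3), Kiran Novak is treated as also owning Noor Novak's interest in Copperline Holdings Ltd, giving 20% + 20% = 40%.
By parent–child attribution (R3), Kiran Novak is treated as also owning Noor Novak's interest in Slate Trust, giving 75% + 25% = 100%.
Chain via Summit Partners LP (R1): 60% × 20% = 12% of Brightpath Capital LLC.
Chain via Copperline Holdings Ltd (R1): 40% × 50% = 20% of Brightpath Capital LLC.
Chain via Slate Trust (R1): 100% × 20% = 20% of Brightpath Capital LLC.
Aggregating (R2): 12% + 20% + 20% = 52%.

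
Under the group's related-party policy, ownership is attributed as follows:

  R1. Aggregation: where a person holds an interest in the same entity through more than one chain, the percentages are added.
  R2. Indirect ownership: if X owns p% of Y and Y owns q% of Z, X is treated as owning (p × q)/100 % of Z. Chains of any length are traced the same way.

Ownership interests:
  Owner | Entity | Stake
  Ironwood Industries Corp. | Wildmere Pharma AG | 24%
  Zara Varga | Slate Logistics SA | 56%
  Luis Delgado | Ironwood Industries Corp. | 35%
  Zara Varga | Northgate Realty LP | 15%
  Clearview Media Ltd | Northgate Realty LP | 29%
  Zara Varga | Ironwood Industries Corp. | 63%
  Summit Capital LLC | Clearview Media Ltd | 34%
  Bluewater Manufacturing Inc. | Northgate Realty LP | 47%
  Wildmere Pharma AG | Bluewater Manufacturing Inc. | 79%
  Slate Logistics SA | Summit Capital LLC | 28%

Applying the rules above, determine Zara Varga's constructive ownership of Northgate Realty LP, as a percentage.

Chain via Ironwood Industries Corp. → Wildmere Pharma AG → Bluewater Manufacturing Inc. (R2): 63% × 24% × 79% × 47% = 5.614056% of Northgate Realty LP.
Chain via Slate Logistics SA → Summit Capital LLC → Clearview Media Ltd (R2): 56% × 28% × 34% × 29% = 1.546048% of Northgate Realty LP.
Direct interest in Northgate Realty LP: 15%.
Aggregating (R1): 5.614056% + 1.546048% + 15% = 22.160104%.

22.160104%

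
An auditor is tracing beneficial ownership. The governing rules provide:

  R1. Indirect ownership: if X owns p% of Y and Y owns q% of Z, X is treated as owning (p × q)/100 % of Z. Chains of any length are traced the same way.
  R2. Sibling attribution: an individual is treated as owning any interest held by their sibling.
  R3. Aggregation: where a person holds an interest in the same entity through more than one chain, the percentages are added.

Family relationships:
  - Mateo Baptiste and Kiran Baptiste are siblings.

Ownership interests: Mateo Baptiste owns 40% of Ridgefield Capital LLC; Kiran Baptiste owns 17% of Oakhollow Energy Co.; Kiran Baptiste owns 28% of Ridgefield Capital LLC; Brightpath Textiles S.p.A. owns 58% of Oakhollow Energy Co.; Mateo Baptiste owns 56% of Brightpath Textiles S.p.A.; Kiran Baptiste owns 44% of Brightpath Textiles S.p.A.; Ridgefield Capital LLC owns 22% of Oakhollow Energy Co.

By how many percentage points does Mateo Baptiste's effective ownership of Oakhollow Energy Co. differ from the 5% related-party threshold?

84.96

By sibling attribution (R2), Mateo Baptiste is treated as also owning Kiran Baptiste's interest in Ridgefield Capital LLC, giving 40% + 28% = 68%.
By sibling attribution (R2), Mateo Baptiste is treated as also owning Kiran Baptiste's interest in Brightpath Textiles S.p.A, giving 56% + 44% = 100%.
By sibling attribution (R2), Mateo Baptiste is treated as owning Kiran Baptiste's 17% interest in Oakhollow Energy Co.
Chain via Ridgefield Capital LLC (R1): 68% × 22% = 14.96% of Oakhollow Energy Co.
Chain via Brightpath Textiles S.p.A. (R1): 100% × 58% = 58% of Oakhollow Energy Co.
Direct interest in Oakhollow Energy Co: 17%.
Aggregating (R3): 14.96% + 58% + 17% = 89.96%.
89.96% exceeds the 5% threshold by 84.96 percentage points.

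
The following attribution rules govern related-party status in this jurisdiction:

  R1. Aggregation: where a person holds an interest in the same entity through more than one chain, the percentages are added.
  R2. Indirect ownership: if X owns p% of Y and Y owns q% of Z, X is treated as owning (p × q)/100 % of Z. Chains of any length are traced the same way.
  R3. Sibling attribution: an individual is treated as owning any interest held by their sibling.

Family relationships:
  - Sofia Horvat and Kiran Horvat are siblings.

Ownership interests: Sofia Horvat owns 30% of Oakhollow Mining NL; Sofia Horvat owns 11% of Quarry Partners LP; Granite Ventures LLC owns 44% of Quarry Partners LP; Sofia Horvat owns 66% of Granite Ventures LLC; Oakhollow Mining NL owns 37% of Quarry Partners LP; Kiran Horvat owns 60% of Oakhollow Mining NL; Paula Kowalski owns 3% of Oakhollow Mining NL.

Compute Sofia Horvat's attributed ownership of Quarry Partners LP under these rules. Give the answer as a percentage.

By sibling attribution (R3), Sofia Horvat is treated as also owning Kiran Horvat's interest in Oakhollow Mining NL, giving 30% + 60% = 90%.
Chain via Oakhollow Mining NL (R2): 90% × 37% = 33.3% of Quarry Partners LP.
Chain via Granite Ventures LLC (R2): 66% × 44% = 29.04% of Quarry Partners LP.
Direct interest in Quarry Partners LP: 11%.
Aggregating (R1): 33.3% + 29.04% + 11% = 73.34%.

73.34%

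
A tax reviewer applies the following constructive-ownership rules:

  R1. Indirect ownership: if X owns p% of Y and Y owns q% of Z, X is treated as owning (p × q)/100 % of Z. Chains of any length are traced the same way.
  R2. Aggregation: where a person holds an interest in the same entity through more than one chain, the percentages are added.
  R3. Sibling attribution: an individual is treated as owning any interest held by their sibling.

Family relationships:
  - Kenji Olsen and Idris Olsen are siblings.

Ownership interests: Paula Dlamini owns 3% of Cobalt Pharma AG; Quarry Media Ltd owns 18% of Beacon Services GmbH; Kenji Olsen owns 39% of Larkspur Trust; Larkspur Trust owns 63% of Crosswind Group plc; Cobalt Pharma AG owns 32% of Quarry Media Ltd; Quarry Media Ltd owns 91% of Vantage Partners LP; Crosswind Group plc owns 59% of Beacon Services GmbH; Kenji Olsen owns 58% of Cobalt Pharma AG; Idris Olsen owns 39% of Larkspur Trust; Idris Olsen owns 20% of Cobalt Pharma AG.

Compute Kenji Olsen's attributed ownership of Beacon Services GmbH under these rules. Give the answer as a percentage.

By sibling attribution (R3), Kenji Olsen is treated as also owning Idris Olsen's interest in Larkspur Trust, giving 39% + 39% = 78%.
By sibling attribution (R3), Kenji Olsen is treated as also owning Idris Olsen's interest in Cobalt Pharma AG, giving 58% + 20% = 78%.
Chain via Larkspur Trust → Crosswind Group plc (R1): 78% × 63% × 59% = 28.9926% of Beacon Services GmbH.
Chain via Cobalt Pharma AG → Quarry Media Ltd (R1): 78% × 32% × 18% = 4.4928% of Beacon Services GmbH.
Aggregating (R2): 28.9926% + 4.4928% = 33.4854%.

33.4854%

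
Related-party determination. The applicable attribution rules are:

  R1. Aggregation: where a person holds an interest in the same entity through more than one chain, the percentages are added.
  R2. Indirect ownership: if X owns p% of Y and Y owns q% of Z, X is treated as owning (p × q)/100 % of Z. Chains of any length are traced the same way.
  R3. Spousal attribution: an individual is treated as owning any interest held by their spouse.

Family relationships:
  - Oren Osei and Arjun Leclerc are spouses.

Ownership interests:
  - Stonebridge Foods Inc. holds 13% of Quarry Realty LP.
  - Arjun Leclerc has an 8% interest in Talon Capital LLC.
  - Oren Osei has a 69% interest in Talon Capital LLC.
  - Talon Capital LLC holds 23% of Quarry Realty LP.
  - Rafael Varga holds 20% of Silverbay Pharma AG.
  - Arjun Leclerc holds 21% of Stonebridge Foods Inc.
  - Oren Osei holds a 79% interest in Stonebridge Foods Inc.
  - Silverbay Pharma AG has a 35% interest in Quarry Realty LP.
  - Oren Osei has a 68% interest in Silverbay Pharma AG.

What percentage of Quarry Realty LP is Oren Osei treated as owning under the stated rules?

By spousal attribution (R3), Oren Osei is treated as also owning Arjun Leclerc's interest in Talon Capital LLC, giving 69% + 8% = 77%.
By spousal attribution (R3), Oren Osei is treated as also owning Arjun Leclerc's interest in Stonebridge Foods Inc, giving 79% + 21% = 100%.
Chain via Talon Capital LLC (R2): 77% × 23% = 17.71% of Quarry Realty LP.
Chain via Stonebridge Foods Inc. (R2): 100% × 13% = 13% of Quarry Realty LP.
Chain via Silverbay Pharma AG (R2): 68% × 35% = 23.8% of Quarry Realty LP.
Aggregating (R1): 17.71% + 13% + 23.8% = 54.51%.

54.51%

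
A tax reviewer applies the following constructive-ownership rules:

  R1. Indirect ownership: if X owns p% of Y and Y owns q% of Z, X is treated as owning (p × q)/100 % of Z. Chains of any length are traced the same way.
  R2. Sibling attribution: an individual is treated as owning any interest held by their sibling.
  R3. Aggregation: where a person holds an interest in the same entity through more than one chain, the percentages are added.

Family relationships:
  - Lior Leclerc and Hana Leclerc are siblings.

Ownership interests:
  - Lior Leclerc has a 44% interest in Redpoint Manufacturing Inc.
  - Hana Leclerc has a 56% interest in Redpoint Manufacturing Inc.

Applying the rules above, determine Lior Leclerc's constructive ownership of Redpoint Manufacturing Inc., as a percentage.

100%

By sibling attribution (R2), Lior Leclerc is treated as also owning Hana Leclerc's interest in Redpoint Manufacturing Inc, giving 44% + 56% = 100%.
Direct interest in Redpoint Manufacturing Inc: 100%.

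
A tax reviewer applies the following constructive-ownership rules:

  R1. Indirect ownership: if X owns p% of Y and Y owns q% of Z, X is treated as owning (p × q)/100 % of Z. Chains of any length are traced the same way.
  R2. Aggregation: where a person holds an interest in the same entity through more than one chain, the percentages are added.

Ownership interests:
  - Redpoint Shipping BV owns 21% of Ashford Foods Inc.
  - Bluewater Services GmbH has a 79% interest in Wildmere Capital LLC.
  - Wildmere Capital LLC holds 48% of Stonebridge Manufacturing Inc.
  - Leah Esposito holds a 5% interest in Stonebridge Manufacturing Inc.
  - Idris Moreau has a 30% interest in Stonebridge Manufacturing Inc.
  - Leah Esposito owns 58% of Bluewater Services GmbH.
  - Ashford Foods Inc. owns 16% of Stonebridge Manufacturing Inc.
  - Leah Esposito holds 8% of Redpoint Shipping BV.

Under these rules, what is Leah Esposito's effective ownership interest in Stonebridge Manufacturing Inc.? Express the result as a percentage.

Chain via Bluewater Services GmbH → Wildmere Capital LLC (R1): 58% × 79% × 48% = 21.9936% of Stonebridge Manufacturing Inc.
Chain via Redpoint Shipping BV → Ashford Foods Inc. (R1): 8% × 21% × 16% = 0.2688% of Stonebridge Manufacturing Inc.
Direct interest in Stonebridge Manufacturing Inc: 5%.
Aggregating (R2): 21.9936% + 0.2688% + 5% = 27.2624%.

27.2624%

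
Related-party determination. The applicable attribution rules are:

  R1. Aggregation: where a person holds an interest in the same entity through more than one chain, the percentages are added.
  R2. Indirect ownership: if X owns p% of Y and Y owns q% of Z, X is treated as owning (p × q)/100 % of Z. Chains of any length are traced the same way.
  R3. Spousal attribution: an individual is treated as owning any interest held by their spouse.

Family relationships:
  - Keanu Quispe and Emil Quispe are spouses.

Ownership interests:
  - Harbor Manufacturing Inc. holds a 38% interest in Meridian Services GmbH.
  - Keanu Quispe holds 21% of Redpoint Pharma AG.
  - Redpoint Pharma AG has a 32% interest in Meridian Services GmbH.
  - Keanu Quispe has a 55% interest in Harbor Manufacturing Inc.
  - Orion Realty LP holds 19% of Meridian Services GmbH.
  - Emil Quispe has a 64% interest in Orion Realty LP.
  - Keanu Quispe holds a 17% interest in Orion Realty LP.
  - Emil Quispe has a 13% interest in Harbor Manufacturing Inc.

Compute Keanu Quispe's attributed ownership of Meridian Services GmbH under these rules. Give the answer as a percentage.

47.95%

By spousal attribution (R3), Keanu Quispe is treated as also owning Emil Quispe's interest in Harbor Manufacturing Inc, giving 55% + 13% = 68%.
By spousal attribution (R3), Keanu Quispe is treated as also owning Emil Quispe's interest in Orion Realty LP, giving 17% + 64% = 81%.
Chain via Redpoint Pharma AG (R2): 21% × 32% = 6.72% of Meridian Services GmbH.
Chain via Harbor Manufacturing Inc. (R2): 68% × 38% = 25.84% of Meridian Services GmbH.
Chain via Orion Realty LP (R2): 81% × 19% = 15.39% of Meridian Services GmbH.
Aggregating (R1): 6.72% + 25.84% + 15.39% = 47.95%.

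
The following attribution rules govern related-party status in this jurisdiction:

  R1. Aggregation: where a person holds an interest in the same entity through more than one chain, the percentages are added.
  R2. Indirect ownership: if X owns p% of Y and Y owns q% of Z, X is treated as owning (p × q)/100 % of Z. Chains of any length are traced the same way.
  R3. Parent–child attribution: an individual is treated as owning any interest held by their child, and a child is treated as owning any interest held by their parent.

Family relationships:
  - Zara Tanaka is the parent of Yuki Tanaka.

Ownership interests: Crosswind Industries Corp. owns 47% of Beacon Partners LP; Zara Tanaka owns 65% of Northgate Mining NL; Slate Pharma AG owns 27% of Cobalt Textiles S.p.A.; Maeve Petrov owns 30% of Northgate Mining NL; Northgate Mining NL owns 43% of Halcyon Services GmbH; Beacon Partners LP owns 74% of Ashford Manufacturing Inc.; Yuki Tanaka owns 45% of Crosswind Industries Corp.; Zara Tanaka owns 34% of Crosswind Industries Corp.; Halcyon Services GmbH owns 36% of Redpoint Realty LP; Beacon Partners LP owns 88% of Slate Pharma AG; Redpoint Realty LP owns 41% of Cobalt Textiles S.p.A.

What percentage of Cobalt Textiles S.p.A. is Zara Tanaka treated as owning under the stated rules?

12.947508%

By parent–child attribution (R3), Zara Tanaka is treated as also owning Yuki Tanaka's interest in Crosswind Industries Corp, giving 34% + 45% = 79%.
Chain via Northgate Mining NL → Halcyon Services GmbH → Redpoint Realty LP (R2): 65% × 43% × 36% × 41% = 4.12542% of Cobalt Textiles S.p.A.
Chain via Crosswind Industries Corp. → Beacon Partners LP → Slate Pharma AG (R2): 79% × 47% × 88% × 27% = 8.822088% of Cobalt Textiles S.p.A.
Aggregating (R1): 4.12542% + 8.822088% = 12.947508%.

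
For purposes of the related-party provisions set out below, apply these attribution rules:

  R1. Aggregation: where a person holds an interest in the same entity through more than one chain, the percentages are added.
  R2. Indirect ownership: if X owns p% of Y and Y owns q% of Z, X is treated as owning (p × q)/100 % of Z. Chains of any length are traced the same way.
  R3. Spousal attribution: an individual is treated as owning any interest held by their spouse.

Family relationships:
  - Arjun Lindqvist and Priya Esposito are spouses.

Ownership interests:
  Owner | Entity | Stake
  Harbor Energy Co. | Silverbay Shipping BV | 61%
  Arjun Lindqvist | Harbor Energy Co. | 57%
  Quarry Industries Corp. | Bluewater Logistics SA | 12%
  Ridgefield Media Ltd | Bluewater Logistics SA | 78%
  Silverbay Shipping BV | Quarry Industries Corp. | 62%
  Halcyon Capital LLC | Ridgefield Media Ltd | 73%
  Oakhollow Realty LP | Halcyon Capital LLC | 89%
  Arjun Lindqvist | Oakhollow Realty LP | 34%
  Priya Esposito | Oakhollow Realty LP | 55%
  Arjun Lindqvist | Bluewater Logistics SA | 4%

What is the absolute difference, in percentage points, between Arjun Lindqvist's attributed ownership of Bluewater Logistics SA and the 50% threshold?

1.689062

By spousal attribution (R3), Arjun Lindqvist is treated as also owning Priya Esposito's interest in Oakhollow Realty LP, giving 34% + 55% = 89%.
Chain via Oakhollow Realty LP → Halcyon Capital LLC → Ridgefield Media Ltd (R2): 89% × 89% × 73% × 78% = 45.102174% of Bluewater Logistics SA.
Chain via Harbor Energy Co. → Silverbay Shipping BV → Quarry Industries Corp. (R2): 57% × 61% × 62% × 12% = 2.586888% of Bluewater Logistics SA.
Direct interest in Bluewater Logistics SA: 4%.
Aggregating (R1): 45.102174% + 2.586888% + 4% = 51.689062%.
51.689062% exceeds the 50% threshold by 1.689062 percentage points.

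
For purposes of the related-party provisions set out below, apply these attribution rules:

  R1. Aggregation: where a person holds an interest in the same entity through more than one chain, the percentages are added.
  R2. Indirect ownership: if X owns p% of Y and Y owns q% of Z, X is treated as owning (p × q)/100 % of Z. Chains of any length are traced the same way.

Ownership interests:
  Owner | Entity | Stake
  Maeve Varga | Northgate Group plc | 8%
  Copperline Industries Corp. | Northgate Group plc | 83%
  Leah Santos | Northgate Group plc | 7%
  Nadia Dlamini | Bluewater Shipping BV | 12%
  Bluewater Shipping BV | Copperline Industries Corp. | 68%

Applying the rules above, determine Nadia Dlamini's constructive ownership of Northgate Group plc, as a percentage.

Chain via Bluewater Shipping BV → Copperline Industries Corp. (R2): 12% × 68% × 83% = 6.7728% of Northgate Group plc.

6.7728%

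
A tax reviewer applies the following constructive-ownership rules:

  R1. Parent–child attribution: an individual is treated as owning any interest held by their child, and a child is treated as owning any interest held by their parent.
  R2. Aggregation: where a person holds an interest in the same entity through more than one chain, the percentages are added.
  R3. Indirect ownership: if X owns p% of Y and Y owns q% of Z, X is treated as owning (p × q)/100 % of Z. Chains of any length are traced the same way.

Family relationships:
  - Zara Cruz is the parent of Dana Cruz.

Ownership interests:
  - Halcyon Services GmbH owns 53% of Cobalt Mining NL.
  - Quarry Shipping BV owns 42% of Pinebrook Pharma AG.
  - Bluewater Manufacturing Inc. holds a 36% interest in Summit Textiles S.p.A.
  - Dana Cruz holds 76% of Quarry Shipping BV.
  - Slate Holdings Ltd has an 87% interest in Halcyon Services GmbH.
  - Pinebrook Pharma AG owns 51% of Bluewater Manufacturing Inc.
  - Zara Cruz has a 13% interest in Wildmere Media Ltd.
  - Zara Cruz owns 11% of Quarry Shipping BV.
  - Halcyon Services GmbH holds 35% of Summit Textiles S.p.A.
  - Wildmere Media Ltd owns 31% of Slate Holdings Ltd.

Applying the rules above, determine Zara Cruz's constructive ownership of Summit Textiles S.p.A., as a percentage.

By parent–child attribution (R1), Zara Cruz is treated as also owning Dana Cruz's interest in Quarry Shipping BV, giving 11% + 76% = 87%.
Chain via Wildmere Media Ltd → Slate Holdings Ltd → Halcyon Services GmbH (R3): 13% × 31% × 87% × 35% = 1.227135% of Summit Textiles S.p.A.
Chain via Quarry Shipping BV → Pinebrook Pharma AG → Bluewater Manufacturing Inc. (R3): 87% × 42% × 51% × 36% = 6.708744% of Summit Textiles S.p.A.
Aggregating (R2): 1.227135% + 6.708744% = 7.935879%.

7.935879%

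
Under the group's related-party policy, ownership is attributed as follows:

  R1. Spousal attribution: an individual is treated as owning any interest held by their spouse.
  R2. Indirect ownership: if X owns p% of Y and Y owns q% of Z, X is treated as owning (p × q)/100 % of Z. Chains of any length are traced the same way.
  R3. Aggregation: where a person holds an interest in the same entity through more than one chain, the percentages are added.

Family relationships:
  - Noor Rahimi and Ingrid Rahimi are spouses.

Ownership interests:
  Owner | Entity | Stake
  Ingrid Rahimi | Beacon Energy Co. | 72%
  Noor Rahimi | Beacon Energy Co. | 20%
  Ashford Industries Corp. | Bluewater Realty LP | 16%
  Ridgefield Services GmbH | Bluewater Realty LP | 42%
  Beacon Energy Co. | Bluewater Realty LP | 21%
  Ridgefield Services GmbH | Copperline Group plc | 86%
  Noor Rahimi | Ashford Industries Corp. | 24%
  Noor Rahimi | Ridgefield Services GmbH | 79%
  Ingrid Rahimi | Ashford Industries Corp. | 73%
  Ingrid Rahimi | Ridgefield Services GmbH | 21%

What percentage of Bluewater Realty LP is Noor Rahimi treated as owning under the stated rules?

By spousal attribution (R1), Noor Rahimi is treated as also owning Ingrid Rahimi's interest in Ashford Industries Corp, giving 24% + 73% = 97%.
By spousal attribution (R1), Noor Rahimi is treated as also owning Ingrid Rahimi's interest in Ridgefield Services GmbH, giving 79% + 21% = 100%.
By spousal attribution (R1), Noor Rahimi is treated as also owning Ingrid Rahimi's interest in Beacon Energy Co, giving 20% + 72% = 92%.
Chain via Ashford Industries Corp. (R2): 97% × 16% = 15.52% of Bluewater Realty LP.
Chain via Ridgefield Services GmbH (R2): 100% × 42% = 42% of Bluewater Realty LP.
Chain via Beacon Energy Co. (R2): 92% × 21% = 19.32% of Bluewater Realty LP.
Aggregating (R3): 15.52% + 42% + 19.32% = 76.84%.

76.84%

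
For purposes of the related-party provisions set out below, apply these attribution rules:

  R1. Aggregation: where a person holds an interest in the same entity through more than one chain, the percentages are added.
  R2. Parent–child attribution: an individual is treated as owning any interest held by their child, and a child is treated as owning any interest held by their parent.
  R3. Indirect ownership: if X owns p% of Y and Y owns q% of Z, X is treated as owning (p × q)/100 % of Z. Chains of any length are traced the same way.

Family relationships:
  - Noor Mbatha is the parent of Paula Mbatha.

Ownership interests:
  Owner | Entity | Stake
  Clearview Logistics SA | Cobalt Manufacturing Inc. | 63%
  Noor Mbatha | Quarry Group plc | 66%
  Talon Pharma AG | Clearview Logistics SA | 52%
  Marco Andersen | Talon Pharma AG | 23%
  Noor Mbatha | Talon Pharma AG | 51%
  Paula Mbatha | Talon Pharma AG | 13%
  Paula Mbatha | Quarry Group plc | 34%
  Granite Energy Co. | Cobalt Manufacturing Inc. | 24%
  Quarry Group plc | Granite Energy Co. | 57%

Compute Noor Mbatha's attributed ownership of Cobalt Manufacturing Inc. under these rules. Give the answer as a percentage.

34.6464%

By parent–child attribution (R2), Noor Mbatha is treated as also owning Paula Mbatha's interest in Quarry Group plc, giving 66% + 34% = 100%.
By parent–child attribution (R2), Noor Mbatha is treated as also owning Paula Mbatha's interest in Talon Pharma AG, giving 51% + 13% = 64%.
Chain via Quarry Group plc → Granite Energy Co. (R3): 100% × 57% × 24% = 13.68% of Cobalt Manufacturing Inc.
Chain via Talon Pharma AG → Clearview Logistics SA (R3): 64% × 52% × 63% = 20.9664% of Cobalt Manufacturing Inc.
Aggregating (R1): 13.68% + 20.9664% = 34.6464%.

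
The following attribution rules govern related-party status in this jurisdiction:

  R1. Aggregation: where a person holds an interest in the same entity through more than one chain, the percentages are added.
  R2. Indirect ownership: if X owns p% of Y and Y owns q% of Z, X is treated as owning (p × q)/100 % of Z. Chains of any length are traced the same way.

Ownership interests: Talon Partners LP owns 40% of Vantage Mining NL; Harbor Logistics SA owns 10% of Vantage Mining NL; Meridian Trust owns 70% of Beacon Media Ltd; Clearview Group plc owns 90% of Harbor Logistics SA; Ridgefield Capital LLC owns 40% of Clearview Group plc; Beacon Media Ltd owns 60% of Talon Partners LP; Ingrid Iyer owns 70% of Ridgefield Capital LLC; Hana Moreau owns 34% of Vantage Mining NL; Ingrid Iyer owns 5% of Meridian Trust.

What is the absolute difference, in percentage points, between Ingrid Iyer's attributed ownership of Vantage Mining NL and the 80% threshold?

76.64

Chain via Ridgefield Capital LLC → Clearview Group plc → Harbor Logistics SA (R2): 70% × 40% × 90% × 10% = 2.52% of Vantage Mining NL.
Chain via Meridian Trust → Beacon Media Ltd → Talon Partners LP (R2): 5% × 70% × 60% × 40% = 0.84% of Vantage Mining NL.
Aggregating (R1): 2.52% + 0.84% = 3.36%.
3.36% falls short of the 80% threshold by 76.64 percentage points.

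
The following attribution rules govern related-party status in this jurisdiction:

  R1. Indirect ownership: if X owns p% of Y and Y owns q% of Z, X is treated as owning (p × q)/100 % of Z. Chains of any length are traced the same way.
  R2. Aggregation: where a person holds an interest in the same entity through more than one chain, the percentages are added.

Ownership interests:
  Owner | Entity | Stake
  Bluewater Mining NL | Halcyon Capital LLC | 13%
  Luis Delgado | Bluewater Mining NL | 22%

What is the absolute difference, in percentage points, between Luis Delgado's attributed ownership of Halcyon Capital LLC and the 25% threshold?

22.14

Chain via Bluewater Mining NL (R1): 22% × 13% = 2.86% of Halcyon Capital LLC.
2.86% falls short of the 25% threshold by 22.14 percentage points.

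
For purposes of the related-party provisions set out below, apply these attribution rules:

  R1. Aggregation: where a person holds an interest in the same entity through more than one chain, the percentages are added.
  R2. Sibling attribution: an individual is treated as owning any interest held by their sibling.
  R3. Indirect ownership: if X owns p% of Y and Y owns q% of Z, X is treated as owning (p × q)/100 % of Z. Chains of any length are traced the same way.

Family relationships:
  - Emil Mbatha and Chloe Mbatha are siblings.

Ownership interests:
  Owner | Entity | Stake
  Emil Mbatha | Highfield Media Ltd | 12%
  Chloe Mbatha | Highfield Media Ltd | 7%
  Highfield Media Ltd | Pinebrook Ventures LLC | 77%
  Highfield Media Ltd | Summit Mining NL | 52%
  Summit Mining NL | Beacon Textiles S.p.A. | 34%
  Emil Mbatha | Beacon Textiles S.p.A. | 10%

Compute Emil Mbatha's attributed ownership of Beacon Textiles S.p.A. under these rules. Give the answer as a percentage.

By sibling attribution (R2), Emil Mbatha is treated as also owning Chloe Mbatha's interest in Highfield Media Ltd, giving 12% + 7% = 19%.
Chain via Highfield Media Ltd → Summit Mining NL (R3): 19% × 52% × 34% = 3.3592% of Beacon Textiles S.p.A.
Direct interest in Beacon Textiles S.p.A: 10%.
Aggregating (R1): 3.3592% + 10% = 13.3592%.

13.3592%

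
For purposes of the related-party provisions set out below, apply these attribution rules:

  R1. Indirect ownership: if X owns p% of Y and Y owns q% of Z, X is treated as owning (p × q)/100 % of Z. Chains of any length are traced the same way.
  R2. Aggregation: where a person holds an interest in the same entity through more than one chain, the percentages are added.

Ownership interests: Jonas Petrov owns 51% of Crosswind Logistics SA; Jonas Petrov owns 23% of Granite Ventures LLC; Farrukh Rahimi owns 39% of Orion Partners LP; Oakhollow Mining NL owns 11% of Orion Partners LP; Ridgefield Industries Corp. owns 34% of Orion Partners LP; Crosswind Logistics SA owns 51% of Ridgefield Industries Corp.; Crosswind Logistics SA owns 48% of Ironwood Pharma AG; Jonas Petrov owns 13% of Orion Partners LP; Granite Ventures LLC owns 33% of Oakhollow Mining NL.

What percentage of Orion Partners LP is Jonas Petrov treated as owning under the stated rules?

Chain via Crosswind Logistics SA → Ridgefield Industries Corp. (R1): 51% × 51% × 34% = 8.8434% of Orion Partners LP.
Chain via Granite Ventures LLC → Oakhollow Mining NL (R1): 23% × 33% × 11% = 0.8349% of Orion Partners LP.
Direct interest in Orion Partners LP: 13%.
Aggregating (R2): 8.8434% + 0.8349% + 13% = 22.6783%.

22.6783%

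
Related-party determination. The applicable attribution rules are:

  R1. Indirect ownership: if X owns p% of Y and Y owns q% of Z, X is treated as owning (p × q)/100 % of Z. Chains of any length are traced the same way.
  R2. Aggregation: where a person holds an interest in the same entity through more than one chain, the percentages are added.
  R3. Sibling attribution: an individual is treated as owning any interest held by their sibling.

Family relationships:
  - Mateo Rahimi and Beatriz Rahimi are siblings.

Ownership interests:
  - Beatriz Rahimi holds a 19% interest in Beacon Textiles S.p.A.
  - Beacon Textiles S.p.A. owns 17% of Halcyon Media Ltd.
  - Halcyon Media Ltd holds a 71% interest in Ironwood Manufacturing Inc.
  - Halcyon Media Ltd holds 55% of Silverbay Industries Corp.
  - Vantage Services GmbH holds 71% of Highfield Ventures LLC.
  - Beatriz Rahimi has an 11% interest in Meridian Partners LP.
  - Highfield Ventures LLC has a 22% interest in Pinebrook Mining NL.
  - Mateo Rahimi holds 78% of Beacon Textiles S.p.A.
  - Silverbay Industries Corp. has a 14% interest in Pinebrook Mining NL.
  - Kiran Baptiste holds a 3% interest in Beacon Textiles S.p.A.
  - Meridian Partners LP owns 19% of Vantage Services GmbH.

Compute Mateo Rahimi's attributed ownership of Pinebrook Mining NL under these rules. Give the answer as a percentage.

1.596188%

By sibling attribution (R3), Mateo Rahimi is treated as also owning Beatriz Rahimi's interest in Beacon Textiles S.p.A, giving 78% + 19% = 97%.
By sibling attribution (R3), Mateo Rahimi is treated as owning Beatriz Rahimi's 11% interest in Meridian Partners LP.
Chain via Beacon Textiles S.p.A. → Halcyon Media Ltd → Silverbay Industries Corp. (R1): 97% × 17% × 55% × 14% = 1.26973% of Pinebrook Mining NL.
Chain via Meridian Partners LP → Vantage Services GmbH → Highfield Ventures LLC (R1): 11% × 19% × 71% × 22% = 0.326458% of Pinebrook Mining NL.
Aggregating (R2): 1.26973% + 0.326458% = 1.596188%.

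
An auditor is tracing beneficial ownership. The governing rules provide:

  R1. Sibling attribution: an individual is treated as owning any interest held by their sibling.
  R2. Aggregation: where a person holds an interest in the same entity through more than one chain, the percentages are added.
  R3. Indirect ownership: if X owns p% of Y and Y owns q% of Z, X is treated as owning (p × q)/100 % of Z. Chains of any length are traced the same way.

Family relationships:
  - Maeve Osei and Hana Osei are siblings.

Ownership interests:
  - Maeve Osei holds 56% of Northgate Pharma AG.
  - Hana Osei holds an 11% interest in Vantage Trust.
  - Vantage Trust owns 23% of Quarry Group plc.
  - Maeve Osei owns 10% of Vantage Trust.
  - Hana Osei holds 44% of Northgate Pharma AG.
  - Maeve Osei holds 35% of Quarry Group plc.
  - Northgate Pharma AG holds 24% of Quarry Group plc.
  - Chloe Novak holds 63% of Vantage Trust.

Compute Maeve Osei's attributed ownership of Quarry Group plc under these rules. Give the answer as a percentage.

63.83%

By sibling attribution (R1), Maeve Osei is treated as also owning Hana Osei's interest in Vantage Trust, giving 10% + 11% = 21%.
By sibling attribution (R1), Maeve Osei is treated as also owning Hana Osei's interest in Northgate Pharma AG, giving 56% + 44% = 100%.
Chain via Vantage Trust (R3): 21% × 23% = 4.83% of Quarry Group plc.
Chain via Northgate Pharma AG (R3): 100% × 24% = 24% of Quarry Group plc.
Direct interest in Quarry Group plc: 35%.
Aggregating (R2): 4.83% + 24% + 35% = 63.83%.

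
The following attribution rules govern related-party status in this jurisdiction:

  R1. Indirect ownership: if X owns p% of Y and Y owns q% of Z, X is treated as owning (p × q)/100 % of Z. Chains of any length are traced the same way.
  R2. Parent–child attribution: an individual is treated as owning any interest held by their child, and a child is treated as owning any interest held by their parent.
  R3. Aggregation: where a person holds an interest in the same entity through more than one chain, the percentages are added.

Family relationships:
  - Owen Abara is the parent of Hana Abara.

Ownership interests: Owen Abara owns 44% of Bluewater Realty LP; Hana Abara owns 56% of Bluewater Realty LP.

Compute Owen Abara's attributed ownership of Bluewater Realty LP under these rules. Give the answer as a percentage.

100%

By parent–child attribution (R2), Owen Abara is treated as also owning Hana Abara's interest in Bluewater Realty LP, giving 44% + 56% = 100%.
Direct interest in Bluewater Realty LP: 100%.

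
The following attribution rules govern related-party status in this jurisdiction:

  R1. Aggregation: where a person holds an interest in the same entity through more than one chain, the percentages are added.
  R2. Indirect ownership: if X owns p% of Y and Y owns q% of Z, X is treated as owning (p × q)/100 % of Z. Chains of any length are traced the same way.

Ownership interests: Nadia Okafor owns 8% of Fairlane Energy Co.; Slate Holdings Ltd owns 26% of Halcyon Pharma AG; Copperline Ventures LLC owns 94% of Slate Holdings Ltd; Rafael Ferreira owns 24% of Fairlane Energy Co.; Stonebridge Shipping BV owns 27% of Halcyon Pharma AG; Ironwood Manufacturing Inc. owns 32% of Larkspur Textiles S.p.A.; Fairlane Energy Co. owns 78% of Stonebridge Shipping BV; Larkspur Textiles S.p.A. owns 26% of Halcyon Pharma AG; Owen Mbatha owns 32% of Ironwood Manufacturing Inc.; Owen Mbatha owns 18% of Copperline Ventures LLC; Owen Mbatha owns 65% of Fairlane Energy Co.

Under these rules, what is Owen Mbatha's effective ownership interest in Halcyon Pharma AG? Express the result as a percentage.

Chain via Fairlane Energy Co. → Stonebridge Shipping BV (R2): 65% × 78% × 27% = 13.689% of Halcyon Pharma AG.
Chain via Ironwood Manufacturing Inc. → Larkspur Textiles S.p.A. (R2): 32% × 32% × 26% = 2.6624% of Halcyon Pharma AG.
Chain via Copperline Ventures LLC → Slate Holdings Ltd (R2): 18% × 94% × 26% = 4.3992% of Halcyon Pharma AG.
Aggregating (R1): 13.689% + 2.6624% + 4.3992% = 20.7506%.

20.7506%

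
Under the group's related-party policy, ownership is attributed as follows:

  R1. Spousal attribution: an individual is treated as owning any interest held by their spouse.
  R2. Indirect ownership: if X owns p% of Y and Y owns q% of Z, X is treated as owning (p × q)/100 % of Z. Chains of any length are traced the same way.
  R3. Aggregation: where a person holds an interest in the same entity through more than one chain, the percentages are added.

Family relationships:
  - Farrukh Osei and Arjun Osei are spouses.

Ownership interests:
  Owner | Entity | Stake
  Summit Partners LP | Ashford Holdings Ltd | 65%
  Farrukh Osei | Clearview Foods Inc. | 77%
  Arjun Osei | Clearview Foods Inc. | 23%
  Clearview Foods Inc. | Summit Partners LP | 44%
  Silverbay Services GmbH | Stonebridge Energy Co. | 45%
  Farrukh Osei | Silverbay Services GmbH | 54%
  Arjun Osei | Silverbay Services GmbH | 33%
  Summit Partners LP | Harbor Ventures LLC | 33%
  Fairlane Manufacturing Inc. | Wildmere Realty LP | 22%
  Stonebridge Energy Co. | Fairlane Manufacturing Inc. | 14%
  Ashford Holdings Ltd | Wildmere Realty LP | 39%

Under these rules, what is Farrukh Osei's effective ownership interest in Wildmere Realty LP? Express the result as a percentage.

By spousal attribution (R1), Farrukh Osei is treated as also owning Arjun Osei's interest in Silverbay Services GmbH, giving 54% + 33% = 87%.
By spousal attribution (R1), Farrukh Osei is treated as also owning Arjun Osei's interest in Clearview Foods Inc, giving 77% + 23% = 100%.
Chain via Silverbay Services GmbH → Stonebridge Energy Co. → Fairlane Manufacturing Inc. (R2): 87% × 45% × 14% × 22% = 1.20582% of Wildmere Realty LP.
Chain via Clearview Foods Inc. → Summit Partners LP → Ashford Holdings Ltd (R2): 100% × 44% × 65% × 39% = 11.154% of Wildmere Realty LP.
Aggregating (R3): 1.20582% + 11.154% = 12.35982%.

12.35982%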